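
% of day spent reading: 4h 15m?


Time: 255 minutes
Day: 1440 minutes
Percentage = (255/1440) × 100 ≈ 17.7%

17.7%


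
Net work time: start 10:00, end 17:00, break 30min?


6h 30m (390 minutes)

Total time = (17×60+0) - (10×60+0)
= 1020 - 600 = 420 min
Minus break: 420 - 30 = 390 min
= 6h 30m


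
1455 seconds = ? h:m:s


Hours: 1455 ÷ 3600 = 0 remainder 1455
Minutes: 1455 ÷ 60 = 24 remainder 15
Seconds: 15

0h 24m 15s


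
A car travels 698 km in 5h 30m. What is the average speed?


Distance: 698 km
Time: 5h 30m = 330 min = 330/60 = 11/2 hours
Speed = 698 ÷ (11/2) = 698 × 2 / 11 = 1396/11 ≈ 126.9 km/h

126.9 km/h


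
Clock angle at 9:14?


Hour hand = 9×30 + 14×0.5 = 277.0°
Minute hand = 14×6 = 84°
Difference = |277.0 - 84| = 193.0°
Since > 180°: 360 - 193.0 = 167.0°

167.0°


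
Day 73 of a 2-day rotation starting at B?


Shift B

Shifts: A, B
Start: B (index 1)
Day 73: (1 + 73 - 1) mod 2
= 73 mod 2
= 1
Index 1 → shift B


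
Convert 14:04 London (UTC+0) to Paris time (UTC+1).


Time difference = UTC+1 - UTC+0 = +1 hours
New hour = (14 + 1) mod 24
= 15 mod 24 = 15
Minutes unchanged → 15:04

15:04


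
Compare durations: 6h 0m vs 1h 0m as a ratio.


Duration 1: 360 minutes
Duration 2: 60 minutes
Ratio = 360:60
GCD = 60
Simplified = 6:1
As a decimal: 6/1 = 6.00

6:1 (6.00)


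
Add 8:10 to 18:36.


Start: 1116 minutes from midnight
Add: 490 minutes
Total: 1606 minutes
Hours: 1606 ÷ 60 = 26 remainder 46
26 ≥ 24 → 26 - 24 = 2 (next day)

02:46 (next day)


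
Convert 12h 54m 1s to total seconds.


Hours: 12 × 3600 = 43200
Minutes: 54 × 60 = 3240
Seconds: 1
Total = 43200 + 3240 + 1 = 46441

46441 seconds


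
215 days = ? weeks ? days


30 weeks 5 days

Weeks: 215 ÷ 7 = 30 remainder 5


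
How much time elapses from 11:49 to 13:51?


End time in minutes: 13×60 + 51 = 831
Start time in minutes: 11×60 + 49 = 709
Difference = 831 - 709 = 122 minutes
= 2 hours 2 minutes

2h 2m


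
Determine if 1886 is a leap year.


No

Rules: divisible by 4 AND (not by 100 OR by 400)
1886 ÷ 4 = 471 remainder 2 → not divisible by 4
Not divisible by 4 → not a leap year


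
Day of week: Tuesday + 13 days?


Start: Tuesday (index 1)
(1 + 13) mod 7
= 14 mod 7
= 0
Index 0 → Monday

Monday


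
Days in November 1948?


30 days

Month: November (month 11)
November has 30 days


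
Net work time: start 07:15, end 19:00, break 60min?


Total time = (19×60+0) - (7×60+15)
= 1140 - 435 = 705 min
Minus break: 705 - 60 = 645 min
= 10h 45m

10h 45m (645 minutes)


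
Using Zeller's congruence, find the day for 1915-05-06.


Thursday

Zeller's congruence:
q=6, m=5, k=15, j=19
h = (6 + ⌊13×6/5⌋ + 15 + ⌊15/4⌋ + ⌊19/4⌋ - 2×19) mod 7
= (6 + 15 + 15 + 3 + 4 - 38) mod 7
= 5 mod 7 = 5
h=5 → Thursday


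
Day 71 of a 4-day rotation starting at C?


Shifts: A, B, C, D
Start: C (index 2)
Day 71: (2 + 71 - 1) mod 4
= 72 mod 4
= 0
Index 0 → shift A

Shift A


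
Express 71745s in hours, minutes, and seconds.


19h 55m 45s

Hours: 71745 ÷ 3600 = 19 remainder 3345
Minutes: 3345 ÷ 60 = 55 remainder 45
Seconds: 45


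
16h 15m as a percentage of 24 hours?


0.6771 (67.71%)

Total minutes: 16×60 + 15 = 975
Day = 24×60 = 1440 minutes
Fraction = 975/1440 ≈ 0.6771
As a percentage: 975/1440 × 100 ≈ 67.71%


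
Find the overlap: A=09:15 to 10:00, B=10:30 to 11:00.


Meeting A: 555-600 (in minutes from midnight)
Meeting B: 630-660
Overlap start = max(555, 630) = 630
Overlap end = min(600, 660) = 600
Overlap = max(0, 600 - 630) = 0 min

0 minutes


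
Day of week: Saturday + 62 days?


Friday

Start: Saturday (index 5)
(5 + 62) mod 7
= 67 mod 7
= 4
Index 4 → Friday


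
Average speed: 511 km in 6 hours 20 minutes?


Distance: 511 km
Time: 6h 20m = 380 min = 380/60 = 19/3 hours
Speed = 511 ÷ (19/3) = 511 × 3 / 19 = 1533/19 ≈ 80.7 km/h

80.7 km/h


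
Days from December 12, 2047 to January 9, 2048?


28 days

From December 12, 2047 to January 9, 2048
Rest of December 2047: 31 - 12 = 19
Days into January 2048: 9
Total = 19 + 9 = 28 days


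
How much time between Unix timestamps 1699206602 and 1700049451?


Difference = 1700049451 - 1699206602 = 842849 seconds
In hours: 842849 / 3600 ≈ 234.1
In days: 842849 / 86400 ≈ 9.76

842849 seconds (234.1 hours / 9.76 days)


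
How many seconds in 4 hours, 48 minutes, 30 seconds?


17310 seconds

Hours: 4 × 3600 = 14400
Minutes: 48 × 60 = 2880
Seconds: 30
Total = 14400 + 2880 + 30 = 17310


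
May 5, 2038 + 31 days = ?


June 5, 2038

Start: May 5, 2038
Add 31 days
May 5 → June 1: 31 - 5 + 1 = 27 days (31 - 27 = 4 left)
June 1 + 4 = June 5, 2038


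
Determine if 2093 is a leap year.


Rules: divisible by 4 AND (not by 100 OR by 400)
2093 ÷ 4 = 523 remainder 1 → not divisible by 4
Not divisible by 4 → not a leap year

No


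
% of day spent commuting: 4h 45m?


19.8%

Time: 285 minutes
Day: 1440 minutes
Percentage = (285/1440) × 100 ≈ 19.8%


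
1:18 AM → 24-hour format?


01:18

Input: 1:18 AM
AM hour stays: 1


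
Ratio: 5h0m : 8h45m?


Duration 1: 300 minutes
Duration 2: 525 minutes
Ratio = 300:525
GCD = 75
Simplified = 4:7
As a decimal: 4/7 ≈ 0.57

4:7 (0.57)


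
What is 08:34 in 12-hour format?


Hour: 8
8 < 12 → AM

8:34 AM


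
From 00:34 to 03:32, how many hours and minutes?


2h 58m

End time in minutes: 3×60 + 32 = 212
Start time in minutes: 0×60 + 34 = 34
Difference = 212 - 34 = 178 minutes
= 2 hours 58 minutes


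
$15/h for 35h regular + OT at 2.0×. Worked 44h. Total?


$795.00

Regular: 35h × $15 = $525.00
Overtime: 44 - 35 = 9h
OT pay: 9h × $15 × 2.0 = $270.00
Total = $525.00 + $270.00 = $795.00


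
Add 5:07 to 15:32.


20:39

Start: 932 minutes from midnight
Add: 307 minutes
Total: 1239 minutes
Hours: 1239 ÷ 60 = 20 remainder 39


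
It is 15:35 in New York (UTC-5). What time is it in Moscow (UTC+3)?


23:35

Time difference = UTC+3 - UTC-5 = +8 hours
New hour = (15 + 8) mod 24
= 23 mod 24 = 23
Minutes unchanged → 23:35


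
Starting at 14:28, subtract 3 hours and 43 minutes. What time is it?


Start: 868 minutes from midnight
Subtract: 223 minutes
Remaining: 868 - 223 = 645
Hours: 10, Minutes: 45

10:45


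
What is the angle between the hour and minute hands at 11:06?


Hour hand = 11×30 + 6×0.5 = 333.0°
Minute hand = 6×6 = 36°
Difference = |333.0 - 36| = 297.0°
Since > 180°: 360 - 297.0 = 63.0°

63.0°


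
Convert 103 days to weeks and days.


Weeks: 103 ÷ 7 = 14 remainder 5

14 weeks 5 days


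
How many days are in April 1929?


30 days

Month: April (month 4)
April has 30 days


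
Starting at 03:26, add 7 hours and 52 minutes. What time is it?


11:18

Start: 206 minutes from midnight
Add: 472 minutes
Total: 678 minutes
Hours: 678 ÷ 60 = 11 remainder 18


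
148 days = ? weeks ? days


Weeks: 148 ÷ 7 = 21 remainder 1

21 weeks 1 days


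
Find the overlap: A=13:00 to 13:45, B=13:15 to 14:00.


30 minutes

Meeting A: 780-825 (in minutes from midnight)
Meeting B: 795-840
Overlap start = max(780, 795) = 795
Overlap end = min(825, 840) = 825
Overlap = max(0, 825 - 795) = 30 min


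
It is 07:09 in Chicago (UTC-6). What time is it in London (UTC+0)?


Time difference = UTC+0 - UTC-6 = +6 hours
New hour = (7 + 6) mod 24
= 13 mod 24 = 13
Minutes unchanged → 13:09

13:09


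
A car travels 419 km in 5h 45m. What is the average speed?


Distance: 419 km
Time: 5h 45m = 345 min = 345/60 = 23/4 hours
Speed = 419 ÷ (23/4) = 419 × 4 / 23 = 1676/23 ≈ 72.9 km/h

72.9 km/h


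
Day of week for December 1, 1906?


Zeller's congruence:
q=1, m=12, k=6, j=19
h = (1 + ⌊13×13/5⌋ + 6 + ⌊6/4⌋ + ⌊19/4⌋ - 2×19) mod 7
= (1 + 33 + 6 + 1 + 4 - 38) mod 7
= 7 mod 7 = 0
h=0 → Saturday

Saturday


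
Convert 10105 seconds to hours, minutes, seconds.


Hours: 10105 ÷ 3600 = 2 remainder 2905
Minutes: 2905 ÷ 60 = 48 remainder 25
Seconds: 25

2h 48m 25s


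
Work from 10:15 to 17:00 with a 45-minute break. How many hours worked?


Total time = (17×60+0) - (10×60+15)
= 1020 - 615 = 405 min
Minus break: 405 - 45 = 360 min
= 6h 0m

6h 0m (360 minutes)


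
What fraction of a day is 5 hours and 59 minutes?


0.2493 (24.93%)

Total minutes: 5×60 + 59 = 359
Day = 24×60 = 1440 minutes
Fraction = 359/1440 ≈ 0.2493
As a percentage: 359/1440 × 100 ≈ 24.93%


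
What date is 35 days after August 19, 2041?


Start: August 19, 2041
Add 35 days
August 19 → September 1: 31 - 19 + 1 = 13 days (35 - 13 = 22 left)
September 1 + 22 = September 23, 2041

September 23, 2041


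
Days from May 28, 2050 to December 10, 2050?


From May 28, 2050 to December 10, 2050
Rest of May 2050: 31 - 28 = 3
Full months: June 30, July 31, August 31, September 30, October 31, November 30
Days into December 2050: 10
Total = 3 + 30 + 31 + 31 + 30 + 31 + 30 + 10 = 196 days

196 days


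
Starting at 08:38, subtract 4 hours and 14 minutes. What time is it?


04:24

Start: 518 minutes from midnight
Subtract: 254 minutes
Remaining: 518 - 254 = 264
Hours: 4, Minutes: 24


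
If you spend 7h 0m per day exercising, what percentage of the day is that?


29.2%

Time: 420 minutes
Day: 1440 minutes
Percentage = (420/1440) × 100 ≈ 29.2%


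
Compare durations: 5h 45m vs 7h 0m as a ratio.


23:28 (0.82)

Duration 1: 345 minutes
Duration 2: 420 minutes
Ratio = 345:420
GCD = 15
Simplified = 23:28
As a decimal: 23/28 ≈ 0.82


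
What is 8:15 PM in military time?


Input: 8:15 PM
PM: 8 + 12 = 20

20:15


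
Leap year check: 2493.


Rules: divisible by 4 AND (not by 100 OR by 400)
2493 ÷ 4 = 623 remainder 1 → not divisible by 4
Not divisible by 4 → not a leap year

No


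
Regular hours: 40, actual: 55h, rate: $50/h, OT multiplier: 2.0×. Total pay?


$3500.00

Regular: 40h × $50 = $2000.00
Overtime: 55 - 40 = 15h
OT pay: 15h × $50 × 2.0 = $1500.00
Total = $2000.00 + $1500.00 = $3500.00


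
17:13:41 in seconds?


Hours: 17 × 3600 = 61200
Minutes: 13 × 60 = 780
Seconds: 41
Total = 61200 + 780 + 41 = 62021

62021 seconds


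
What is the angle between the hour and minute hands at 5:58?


169.0°

Hour hand = 5×30 + 58×0.5 = 179.0°
Minute hand = 58×6 = 348°
Difference = |179.0 - 348| = 169.0°


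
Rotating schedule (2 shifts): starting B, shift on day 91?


Shift B

Shifts: A, B
Start: B (index 1)
Day 91: (1 + 91 - 1) mod 2
= 91 mod 2
= 1
Index 1 → shift B


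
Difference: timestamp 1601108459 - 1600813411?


Difference = 1601108459 - 1600813411 = 295048 seconds
In hours: 295048 / 3600 ≈ 82.0
In days: 295048 / 86400 ≈ 3.41

295048 seconds (82.0 hours / 3.41 days)


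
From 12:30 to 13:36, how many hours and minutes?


1h 6m

End time in minutes: 13×60 + 36 = 816
Start time in minutes: 12×60 + 30 = 750
Difference = 816 - 750 = 66 minutes
= 1 hours 6 minutes


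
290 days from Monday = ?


Start: Monday (index 0)
(0 + 290) mod 7
= 290 mod 7
= 3
Index 3 → Thursday

Thursday


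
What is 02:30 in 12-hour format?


2:30 AM

Hour: 2
2 < 12 → AM


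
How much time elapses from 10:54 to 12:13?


1h 19m

End time in minutes: 12×60 + 13 = 733
Start time in minutes: 10×60 + 54 = 654
Difference = 733 - 654 = 79 minutes
= 1 hours 19 minutes


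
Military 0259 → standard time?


Hour: 2
2 < 12 → AM

2:59 AM


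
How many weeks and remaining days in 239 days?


34 weeks 1 days

Weeks: 239 ÷ 7 = 34 remainder 1


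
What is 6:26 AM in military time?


Input: 6:26 AM
AM hour stays: 6

06:26


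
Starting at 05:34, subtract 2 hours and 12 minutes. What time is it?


03:22

Start: 334 minutes from midnight
Subtract: 132 minutes
Remaining: 334 - 132 = 202
Hours: 3, Minutes: 22


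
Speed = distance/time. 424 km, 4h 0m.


Distance: 424 km
Time: 4 hours
Speed = 424 / 4 = 106.0 km/h

106.0 km/h


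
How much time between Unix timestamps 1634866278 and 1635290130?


Difference = 1635290130 - 1634866278 = 423852 seconds
In hours: 423852 / 3600 ≈ 117.7
In days: 423852 / 86400 ≈ 4.91

423852 seconds (117.7 hours / 4.91 days)


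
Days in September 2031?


30 days

Month: September (month 9)
September has 30 days


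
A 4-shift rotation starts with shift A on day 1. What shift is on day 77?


Shift A

Shifts: A, B, C, D
Start: A (index 0)
Day 77: (0 + 77 - 1) mod 4
= 76 mod 4
= 0
Index 0 → shift A


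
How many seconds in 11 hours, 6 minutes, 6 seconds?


Hours: 11 × 3600 = 39600
Minutes: 6 × 60 = 360
Seconds: 6
Total = 39600 + 360 + 6 = 39966

39966 seconds


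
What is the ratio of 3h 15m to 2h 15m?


13:9 (1.44)

Duration 1: 195 minutes
Duration 2: 135 minutes
Ratio = 195:135
GCD = 15
Simplified = 13:9
As a decimal: 13/9 ≈ 1.44


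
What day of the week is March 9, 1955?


Wednesday

Zeller's congruence:
q=9, m=3, k=55, j=19
h = (9 + ⌊13×4/5⌋ + 55 + ⌊55/4⌋ + ⌊19/4⌋ - 2×19) mod 7
= (9 + 10 + 55 + 13 + 4 - 38) mod 7
= 53 mod 7 = 4
h=4 → Wednesday


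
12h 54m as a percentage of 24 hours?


Total minutes: 12×60 + 54 = 774
Day = 24×60 = 1440 minutes
Fraction = 774/1440 = 0.5375
As a percentage: 774/1440 × 100 = 53.75%

0.5375 (53.75%)


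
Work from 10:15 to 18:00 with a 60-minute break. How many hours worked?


6h 45m (405 minutes)

Total time = (18×60+0) - (10×60+15)
= 1080 - 615 = 465 min
Minus break: 465 - 60 = 405 min
= 6h 45m


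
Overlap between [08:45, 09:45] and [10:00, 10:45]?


Meeting A: 525-585 (in minutes from midnight)
Meeting B: 600-645
Overlap start = max(525, 600) = 600
Overlap end = min(585, 645) = 585
Overlap = max(0, 585 - 600) = 0 min

0 minutes


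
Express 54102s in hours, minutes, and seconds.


Hours: 54102 ÷ 3600 = 15 remainder 102
Minutes: 102 ÷ 60 = 1 remainder 42
Seconds: 42

15h 1m 42s


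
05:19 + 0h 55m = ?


Start: 319 minutes from midnight
Add: 55 minutes
Total: 374 minutes
Hours: 374 ÷ 60 = 6 remainder 14

06:14


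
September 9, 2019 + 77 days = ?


Start: September 9, 2019
Add 77 days
September 9 → October 1: 30 - 9 + 1 = 22 days (77 - 22 = 55 left)
October 1 → November 1: 31 - 1 + 1 = 31 days (55 - 31 = 24 left)
November 1 + 24 = November 25, 2019

November 25, 2019


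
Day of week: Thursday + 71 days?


Start: Thursday (index 3)
(3 + 71) mod 7
= 74 mod 7
= 4
Index 4 → Friday

Friday


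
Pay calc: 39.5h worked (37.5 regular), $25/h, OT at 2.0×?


$1037.50

Regular: 37.5h × $25 = $937.50
Overtime: 39.5 - 37.5 = 2.0h
OT pay: 2.0h × $25 × 2.0 = $100.00
Total = $937.50 + $100.00 = $1037.50


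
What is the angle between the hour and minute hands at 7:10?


Hour hand = 7×30 + 10×0.5 = 215.0°
Minute hand = 10×6 = 60°
Difference = |215.0 - 60| = 155.0°

155.0°


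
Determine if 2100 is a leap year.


Rules: divisible by 4 AND (not by 100 OR by 400)
2100 ÷ 4 = 525 exactly → divisible by 4
2100 ÷ 100 = 21 exactly → divisible by 100
2100 ÷ 400 = 5 remainder 100 → not divisible by 400
Divisible by 100 but not by 400 → not a leap year

No


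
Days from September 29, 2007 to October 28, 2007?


29 days

From September 29, 2007 to October 28, 2007
Rest of September 2007: 30 - 29 = 1
Days into October 2007: 28
Total = 1 + 28 = 29 days


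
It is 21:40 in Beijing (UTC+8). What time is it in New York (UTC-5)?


08:40

Time difference = UTC-5 - UTC+8 = -13 hours
New hour = (21 -13) mod 24
= 8 mod 24 = 8
Minutes unchanged → 08:40


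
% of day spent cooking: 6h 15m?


Time: 375 minutes
Day: 1440 minutes
Percentage = (375/1440) × 100 ≈ 26.0%

26.0%


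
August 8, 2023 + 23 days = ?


Start: August 8, 2023
Add 23 days
August 8 + 23 = August 31, 2023

August 31, 2023


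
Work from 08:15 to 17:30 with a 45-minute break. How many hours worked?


Total time = (17×60+30) - (8×60+15)
= 1050 - 495 = 555 min
Minus break: 555 - 45 = 510 min
= 8h 30m

8h 30m (510 minutes)


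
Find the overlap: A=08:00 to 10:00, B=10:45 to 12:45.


0 minutes

Meeting A: 480-600 (in minutes from midnight)
Meeting B: 645-765
Overlap start = max(480, 645) = 645
Overlap end = min(600, 765) = 600
Overlap = max(0, 600 - 645) = 0 min


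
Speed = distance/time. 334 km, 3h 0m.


Distance: 334 km
Time: 3 hours
Speed = 334 / 3 ≈ 111.3 km/h

111.3 km/h


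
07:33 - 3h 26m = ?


04:07

Start: 453 minutes from midnight
Subtract: 206 minutes
Remaining: 453 - 206 = 247
Hours: 4, Minutes: 7


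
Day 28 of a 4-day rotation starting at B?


Shift A

Shifts: A, B, C, D
Start: B (index 1)
Day 28: (1 + 28 - 1) mod 4
= 28 mod 4
= 0
Index 0 → shift A


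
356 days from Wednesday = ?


Start: Wednesday (index 2)
(2 + 356) mod 7
= 358 mod 7
= 1
Index 1 → Tuesday

Tuesday


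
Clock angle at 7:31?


Hour hand = 7×30 + 31×0.5 = 225.5°
Minute hand = 31×6 = 186°
Difference = |225.5 - 186| = 39.5°

39.5°


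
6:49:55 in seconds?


24595 seconds

Hours: 6 × 3600 = 21600
Minutes: 49 × 60 = 2940
Seconds: 55
Total = 21600 + 2940 + 55 = 24595


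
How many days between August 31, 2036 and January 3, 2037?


From August 31, 2036 to January 3, 2037
Rest of August 2036: 31 - 31 = 0
Full months: September 30, October 31, November 30, December 31
Days into January 2037: 3
Total = 0 + 30 + 31 + 30 + 31 + 3 = 125 days

125 days


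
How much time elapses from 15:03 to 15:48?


End time in minutes: 15×60 + 48 = 948
Start time in minutes: 15×60 + 3 = 903
Difference = 948 - 903 = 45 minutes
= 0 hours 45 minutes

0h 45m


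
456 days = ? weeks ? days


65 weeks 1 days

Weeks: 456 ÷ 7 = 65 remainder 1


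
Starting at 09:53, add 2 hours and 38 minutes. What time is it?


12:31

Start: 593 minutes from midnight
Add: 158 minutes
Total: 751 minutes
Hours: 751 ÷ 60 = 12 remainder 31


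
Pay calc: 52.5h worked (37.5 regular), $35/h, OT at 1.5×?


$2100.00

Regular: 37.5h × $35 = $1312.50
Overtime: 52.5 - 37.5 = 15.0h
OT pay: 15.0h × $35 × 1.5 = $787.50
Total = $1312.50 + $787.50 = $2100.00


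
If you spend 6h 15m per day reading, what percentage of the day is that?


26.0%

Time: 375 minutes
Day: 1440 minutes
Percentage = (375/1440) × 100 ≈ 26.0%


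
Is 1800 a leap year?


No

Rules: divisible by 4 AND (not by 100 OR by 400)
1800 ÷ 4 = 450 exactly → divisible by 4
1800 ÷ 100 = 18 exactly → divisible by 100
1800 ÷ 400 = 4 remainder 200 → not divisible by 400
Divisible by 100 but not by 400 → not a leap year


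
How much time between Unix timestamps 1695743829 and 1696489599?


745770 seconds (207.2 hours / 8.63 days)

Difference = 1696489599 - 1695743829 = 745770 seconds
In hours: 745770 / 3600 ≈ 207.2
In days: 745770 / 86400 ≈ 8.63


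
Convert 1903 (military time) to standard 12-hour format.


Hour: 19
19 - 12 = 7 → PM

7:03 PM


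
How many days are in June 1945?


30 days

Month: June (month 6)
June has 30 days


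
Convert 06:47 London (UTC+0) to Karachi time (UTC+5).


Time difference = UTC+5 - UTC+0 = +5 hours
New hour = (6 + 5) mod 24
= 11 mod 24 = 11
Minutes unchanged → 11:47

11:47


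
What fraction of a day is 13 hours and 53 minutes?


0.5785 (57.85%)

Total minutes: 13×60 + 53 = 833
Day = 24×60 = 1440 minutes
Fraction = 833/1440 ≈ 0.5785
As a percentage: 833/1440 × 100 ≈ 57.85%


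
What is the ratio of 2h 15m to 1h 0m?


9:4 (2.25)

Duration 1: 135 minutes
Duration 2: 60 minutes
Ratio = 135:60
GCD = 15
Simplified = 9:4
As a decimal: 9/4 = 2.25


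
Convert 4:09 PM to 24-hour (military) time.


16:09

Input: 4:09 PM
PM: 4 + 12 = 16


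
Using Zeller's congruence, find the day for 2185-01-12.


Zeller's congruence:
q=12, m=13, k=84, j=21
h = (12 + ⌊13×14/5⌋ + 84 + ⌊84/4⌋ + ⌊21/4⌋ - 2×21) mod 7
= (12 + 36 + 84 + 21 + 5 - 42) mod 7
= 116 mod 7 = 4
h=4 → Wednesday

Wednesday


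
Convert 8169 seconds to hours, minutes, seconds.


Hours: 8169 ÷ 3600 = 2 remainder 969
Minutes: 969 ÷ 60 = 16 remainder 9
Seconds: 9

2h 16m 9s


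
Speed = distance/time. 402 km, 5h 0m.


80.4 km/h

Distance: 402 km
Time: 5 hours
Speed = 402 / 5 = 80.4 km/h


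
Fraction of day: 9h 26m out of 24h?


0.3931 (39.31%)

Total minutes: 9×60 + 26 = 566
Day = 24×60 = 1440 minutes
Fraction = 566/1440 ≈ 0.3931
As a percentage: 566/1440 × 100 ≈ 39.31%


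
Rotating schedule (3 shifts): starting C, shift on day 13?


Shift C

Shifts: A, B, C
Start: C (index 2)
Day 13: (2 + 13 - 1) mod 3
= 14 mod 3
= 2
Index 2 → shift C


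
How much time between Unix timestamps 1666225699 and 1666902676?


676977 seconds (188.0 hours / 7.84 days)

Difference = 1666902676 - 1666225699 = 676977 seconds
In hours: 676977 / 3600 ≈ 188.0
In days: 676977 / 86400 ≈ 7.84


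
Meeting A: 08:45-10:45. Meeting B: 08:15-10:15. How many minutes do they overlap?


Meeting A: 525-645 (in minutes from midnight)
Meeting B: 495-615
Overlap start = max(525, 495) = 525
Overlap end = min(645, 615) = 615
Overlap = max(0, 615 - 525) = 90 min

90 minutes


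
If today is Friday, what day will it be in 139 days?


Thursday

Start: Friday (index 4)
(4 + 139) mod 7
= 143 mod 7
= 3
Index 3 → Thursday


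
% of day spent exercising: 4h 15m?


17.7%

Time: 255 minutes
Day: 1440 minutes
Percentage = (255/1440) × 100 ≈ 17.7%


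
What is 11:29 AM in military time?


Input: 11:29 AM
AM hour stays: 11

11:29


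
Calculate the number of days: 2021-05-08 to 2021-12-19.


225 days

From May 8, 2021 to December 19, 2021
Rest of May 2021: 31 - 8 = 23
Full months: June 30, July 31, August 31, September 30, October 31, November 30
Days into December 2021: 19
Total = 23 + 30 + 31 + 31 + 30 + 31 + 30 + 19 = 225 days


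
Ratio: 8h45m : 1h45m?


Duration 1: 525 minutes
Duration 2: 105 minutes
Ratio = 525:105
GCD = 105
Simplified = 5:1
As a decimal: 5/1 = 5.00

5:1 (5.00)


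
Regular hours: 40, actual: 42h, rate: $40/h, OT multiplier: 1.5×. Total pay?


Regular: 40h × $40 = $1600.00
Overtime: 42 - 40 = 2h
OT pay: 2h × $40 × 1.5 = $120.00
Total = $1600.00 + $120.00 = $1720.00

$1720.00


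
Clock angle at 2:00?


Hour hand = 2×30 + 0×0.5 = 60.0°
Minute hand = 0×6 = 0°
Difference = |60.0 - 0| = 60.0°

60.0°


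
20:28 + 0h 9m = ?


20:37

Start: 1228 minutes from midnight
Add: 9 minutes
Total: 1237 minutes
Hours: 1237 ÷ 60 = 20 remainder 37


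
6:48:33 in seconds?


Hours: 6 × 3600 = 21600
Minutes: 48 × 60 = 2880
Seconds: 33
Total = 21600 + 2880 + 33 = 24513

24513 seconds


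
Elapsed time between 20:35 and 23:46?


3h 11m

End time in minutes: 23×60 + 46 = 1426
Start time in minutes: 20×60 + 35 = 1235
Difference = 1426 - 1235 = 191 minutes
= 3 hours 11 minutes


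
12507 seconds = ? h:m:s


Hours: 12507 ÷ 3600 = 3 remainder 1707
Minutes: 1707 ÷ 60 = 28 remainder 27
Seconds: 27

3h 28m 27s


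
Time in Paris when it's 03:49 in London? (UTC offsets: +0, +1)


04:49

Time difference = UTC+1 - UTC+0 = +1 hours
New hour = (3 + 1) mod 24
= 4 mod 24 = 4
Minutes unchanged → 04:49


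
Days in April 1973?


Month: April (month 4)
April has 30 days

30 days


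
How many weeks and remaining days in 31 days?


Weeks: 31 ÷ 7 = 4 remainder 3

4 weeks 3 days


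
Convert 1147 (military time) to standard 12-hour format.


Hour: 11
11 < 12 → AM

11:47 AM


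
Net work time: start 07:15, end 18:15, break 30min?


10h 30m (630 minutes)

Total time = (18×60+15) - (7×60+15)
= 1095 - 435 = 660 min
Minus break: 660 - 30 = 630 min
= 10h 30m


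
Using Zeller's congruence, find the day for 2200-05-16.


Zeller's congruence:
q=16, m=5, k=0, j=22
h = (16 + ⌊13×6/5⌋ + 0 + ⌊0/4⌋ + ⌊22/4⌋ - 2×22) mod 7
= (16 + 15 + 0 + 0 + 5 - 44) mod 7
= -8 mod 7 = 6
h=6 → Friday

Friday


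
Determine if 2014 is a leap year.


Rules: divisible by 4 AND (not by 100 OR by 400)
2014 ÷ 4 = 503 remainder 2 → not divisible by 4
Not divisible by 4 → not a leap year

No


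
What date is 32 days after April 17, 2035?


Start: April 17, 2035
Add 32 days
April 17 → May 1: 30 - 17 + 1 = 14 days (32 - 14 = 18 left)
May 1 + 18 = May 19, 2035

May 19, 2035


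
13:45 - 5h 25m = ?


Start: 825 minutes from midnight
Subtract: 325 minutes
Remaining: 825 - 325 = 500
Hours: 8, Minutes: 20

08:20


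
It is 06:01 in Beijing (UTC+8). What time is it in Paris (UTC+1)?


23:01 (previous day)

Time difference = UTC+1 - UTC+8 = -7 hours
New hour = (6 -7) mod 24
= -1 mod 24 = 23
Minutes unchanged → 23:01; -1 < 0 → previous day


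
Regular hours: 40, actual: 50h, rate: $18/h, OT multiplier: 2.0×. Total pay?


Regular: 40h × $18 = $720.00
Overtime: 50 - 40 = 10h
OT pay: 10h × $18 × 2.0 = $360.00
Total = $720.00 + $360.00 = $1080.00

$1080.00


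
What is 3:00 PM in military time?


15:00

Input: 3:00 PM
PM: 3 + 12 = 15


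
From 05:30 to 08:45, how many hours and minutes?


End time in minutes: 8×60 + 45 = 525
Start time in minutes: 5×60 + 30 = 330
Difference = 525 - 330 = 195 minutes
= 3 hours 15 minutes

3h 15m


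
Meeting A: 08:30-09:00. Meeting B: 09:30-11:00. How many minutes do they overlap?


0 minutes

Meeting A: 510-540 (in minutes from midnight)
Meeting B: 570-660
Overlap start = max(510, 570) = 570
Overlap end = min(540, 660) = 540
Overlap = max(0, 540 - 570) = 0 min


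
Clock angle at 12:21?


115.5°

Hour hand (12 ≡ 0 on the dial): 0×30 + 21×0.5 = 10.5°
Minute hand = 21×6 = 126°
Difference = |10.5 - 126| = 115.5°


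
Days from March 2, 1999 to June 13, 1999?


From March 2, 1999 to June 13, 1999
Rest of March 1999: 31 - 2 = 29
Full months: April 30, May 31
Days into June 1999: 13
Total = 29 + 30 + 31 + 13 = 103 days

103 days


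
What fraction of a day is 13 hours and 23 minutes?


Total minutes: 13×60 + 23 = 803
Day = 24×60 = 1440 minutes
Fraction = 803/1440 ≈ 0.5576
As a percentage: 803/1440 × 100 ≈ 55.76%

0.5576 (55.76%)


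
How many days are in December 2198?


31 days

Month: December (month 12)
December has 31 days


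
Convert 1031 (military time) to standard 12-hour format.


Hour: 10
10 < 12 → AM

10:31 AM


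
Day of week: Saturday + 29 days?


Start: Saturday (index 5)
(5 + 29) mod 7
= 34 mod 7
= 6
Index 6 → Sunday

Sunday


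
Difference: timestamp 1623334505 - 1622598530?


735975 seconds (204.4 hours / 8.52 days)

Difference = 1623334505 - 1622598530 = 735975 seconds
In hours: 735975 / 3600 ≈ 204.4
In days: 735975 / 86400 ≈ 8.52


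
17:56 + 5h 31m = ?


Start: 1076 minutes from midnight
Add: 331 minutes
Total: 1407 minutes
Hours: 1407 ÷ 60 = 23 remainder 27

23:27


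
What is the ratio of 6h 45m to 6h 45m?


1:1 (1.00)

Duration 1: 405 minutes
Duration 2: 405 minutes
Ratio = 405:405
GCD = 405
Simplified = 1:1
As a decimal: 1/1 = 1.00


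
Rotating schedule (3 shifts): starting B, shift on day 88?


Shift B

Shifts: A, B, C
Start: B (index 1)
Day 88: (1 + 88 - 1) mod 3
= 88 mod 3
= 1
Index 1 → shift B


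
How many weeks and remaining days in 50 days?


Weeks: 50 ÷ 7 = 7 remainder 1

7 weeks 1 days


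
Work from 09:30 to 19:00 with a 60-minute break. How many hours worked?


Total time = (19×60+0) - (9×60+30)
= 1140 - 570 = 570 min
Minus break: 570 - 60 = 510 min
= 8h 30m

8h 30m (510 minutes)


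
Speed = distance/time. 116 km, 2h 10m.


Distance: 116 km
Time: 2h 10m = 130 min = 130/60 = 13/6 hours
Speed = 116 ÷ (13/6) = 116 × 6 / 13 = 696/13 ≈ 53.5 km/h

53.5 km/h


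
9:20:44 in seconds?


Hours: 9 × 3600 = 32400
Minutes: 20 × 60 = 1200
Seconds: 44
Total = 32400 + 1200 + 44 = 33644

33644 seconds


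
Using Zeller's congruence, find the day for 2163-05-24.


Zeller's congruence:
q=24, m=5, k=63, j=21
h = (24 + ⌊13×6/5⌋ + 63 + ⌊63/4⌋ + ⌊21/4⌋ - 2×21) mod 7
= (24 + 15 + 63 + 15 + 5 - 42) mod 7
= 80 mod 7 = 3
h=3 → Tuesday

Tuesday


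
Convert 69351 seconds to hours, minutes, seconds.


19h 15m 51s

Hours: 69351 ÷ 3600 = 19 remainder 951
Minutes: 951 ÷ 60 = 15 remainder 51
Seconds: 51


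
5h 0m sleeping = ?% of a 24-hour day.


20.8%

Time: 300 minutes
Day: 1440 minutes
Percentage = (300/1440) × 100 ≈ 20.8%


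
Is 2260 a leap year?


Yes

Rules: divisible by 4 AND (not by 100 OR by 400)
2260 ÷ 4 = 565 exactly → divisible by 4
2260 ÷ 100 = 22 remainder 60 → not divisible by 100
Divisible by 4 but not by 100 → leap year


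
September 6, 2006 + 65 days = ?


Start: September 6, 2006
Add 65 days
September 6 → October 1: 30 - 6 + 1 = 25 days (65 - 25 = 40 left)
October 1 → November 1: 31 - 1 + 1 = 31 days (40 - 31 = 9 left)
November 1 + 9 = November 10, 2006

November 10, 2006


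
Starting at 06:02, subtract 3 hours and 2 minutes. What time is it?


Start: 362 minutes from midnight
Subtract: 182 minutes
Remaining: 362 - 182 = 180
Hours: 3, Minutes: 0

03:00


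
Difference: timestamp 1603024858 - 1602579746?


445112 seconds (123.6 hours / 5.15 days)

Difference = 1603024858 - 1602579746 = 445112 seconds
In hours: 445112 / 3600 ≈ 123.6
In days: 445112 / 86400 ≈ 5.15


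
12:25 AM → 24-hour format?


00:25

Input: 12:25 AM
12 AM → 00 (midnight)


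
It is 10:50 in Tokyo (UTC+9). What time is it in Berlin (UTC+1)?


02:50

Time difference = UTC+1 - UTC+9 = -8 hours
New hour = (10 -8) mod 24
= 2 mod 24 = 2
Minutes unchanged → 02:50


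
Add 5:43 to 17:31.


Start: 1051 minutes from midnight
Add: 343 minutes
Total: 1394 minutes
Hours: 1394 ÷ 60 = 23 remainder 14

23:14


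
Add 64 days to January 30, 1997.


Start: January 30, 1997
Add 64 days
January 30 → February 1: 31 - 30 + 1 = 2 days (64 - 2 = 62 left)
February 1 → March 1: 28 - 1 + 1 = 28 days (62 - 28 = 34 left)
March 1 → April 1: 31 - 1 + 1 = 31 days (34 - 31 = 3 left)
April 1 + 3 = April 4, 1997

April 4, 1997


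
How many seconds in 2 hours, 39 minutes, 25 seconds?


9565 seconds

Hours: 2 × 3600 = 7200
Minutes: 39 × 60 = 2340
Seconds: 25
Total = 7200 + 2340 + 25 = 9565


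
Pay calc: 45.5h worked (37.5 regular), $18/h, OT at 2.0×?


$963.00

Regular: 37.5h × $18 = $675.00
Overtime: 45.5 - 37.5 = 8.0h
OT pay: 8.0h × $18 × 2.0 = $288.00
Total = $675.00 + $288.00 = $963.00


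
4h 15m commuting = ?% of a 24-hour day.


Time: 255 minutes
Day: 1440 minutes
Percentage = (255/1440) × 100 ≈ 17.7%

17.7%


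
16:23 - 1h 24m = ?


14:59

Start: 983 minutes from midnight
Subtract: 84 minutes
Remaining: 983 - 84 = 899
Hours: 14, Minutes: 59


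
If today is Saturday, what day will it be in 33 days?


Thursday

Start: Saturday (index 5)
(5 + 33) mod 7
= 38 mod 7
= 3
Index 3 → Thursday


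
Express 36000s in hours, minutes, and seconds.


10h 0m 0s

Hours: 36000 ÷ 3600 = 10 remainder 0
Minutes: 0 ÷ 60 = 0 remainder 0
Seconds: 0


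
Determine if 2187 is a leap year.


Rules: divisible by 4 AND (not by 100 OR by 400)
2187 ÷ 4 = 546 remainder 3 → not divisible by 4
Not divisible by 4 → not a leap year

No


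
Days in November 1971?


Month: November (month 11)
November has 30 days

30 days


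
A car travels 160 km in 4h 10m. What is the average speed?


Distance: 160 km
Time: 4h 10m = 250 min = 250/60 = 25/6 hours
Speed = 160 ÷ (25/6) = 160 × 6 / 25 = 960/25 = 38.4 km/h

38.4 km/h


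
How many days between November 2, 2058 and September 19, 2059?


From November 2, 2058 to September 19, 2059
Rest of November 2058: 30 - 2 = 28
Full months: December 31, January 31, February 2059 28, March 31, April 30, May 31, June 30, July 31, August 31
Days into September 2059: 19
Total = 28 + 31 + 31 + 28 + 31 + 30 + 31 + 30 + 31 + 31 + 19 = 321 days

321 days


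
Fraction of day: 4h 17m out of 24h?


Total minutes: 4×60 + 17 = 257
Day = 24×60 = 1440 minutes
Fraction = 257/1440 ≈ 0.1785
As a percentage: 257/1440 × 100 ≈ 17.85%

0.1785 (17.85%)


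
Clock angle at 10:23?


173.5°

Hour hand = 10×30 + 23×0.5 = 311.5°
Minute hand = 23×6 = 138°
Difference = |311.5 - 138| = 173.5°


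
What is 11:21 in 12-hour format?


Hour: 11
11 < 12 → AM

11:21 AM


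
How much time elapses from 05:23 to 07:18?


End time in minutes: 7×60 + 18 = 438
Start time in minutes: 5×60 + 23 = 323
Difference = 438 - 323 = 115 minutes
= 1 hours 55 minutes

1h 55m


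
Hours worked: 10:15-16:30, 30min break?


5h 45m (345 minutes)

Total time = (16×60+30) - (10×60+15)
= 990 - 615 = 375 min
Minus break: 375 - 30 = 345 min
= 5h 45m


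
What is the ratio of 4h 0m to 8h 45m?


16:35 (0.46)

Duration 1: 240 minutes
Duration 2: 525 minutes
Ratio = 240:525
GCD = 15
Simplified = 16:35
As a decimal: 16/35 ≈ 0.46


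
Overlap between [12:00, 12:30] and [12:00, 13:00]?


Meeting A: 720-750 (in minutes from midnight)
Meeting B: 720-780
Overlap start = max(720, 720) = 720
Overlap end = min(750, 780) = 750
Overlap = max(0, 750 - 720) = 30 min

30 minutes


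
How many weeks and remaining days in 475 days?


67 weeks 6 days

Weeks: 475 ÷ 7 = 67 remainder 6


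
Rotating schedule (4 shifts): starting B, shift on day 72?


Shifts: A, B, C, D
Start: B (index 1)
Day 72: (1 + 72 - 1) mod 4
= 72 mod 4
= 0
Index 0 → shift A

Shift A


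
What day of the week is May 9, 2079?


Zeller's congruence:
q=9, m=5, k=79, j=20
h = (9 + ⌊13×6/5⌋ + 79 + ⌊79/4⌋ + ⌊20/4⌋ - 2×20) mod 7
= (9 + 15 + 79 + 19 + 5 - 40) mod 7
= 87 mod 7 = 3
h=3 → Tuesday

Tuesday


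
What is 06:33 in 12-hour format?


6:33 AM

Hour: 6
6 < 12 → AM


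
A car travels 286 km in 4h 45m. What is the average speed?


60.2 km/h

Distance: 286 km
Time: 4h 45m = 285 min = 285/60 = 19/4 hours
Speed = 286 ÷ (19/4) = 286 × 4 / 19 = 1144/19 ≈ 60.2 km/h


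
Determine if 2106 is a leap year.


No

Rules: divisible by 4 AND (not by 100 OR by 400)
2106 ÷ 4 = 526 remainder 2 → not divisible by 4
Not divisible by 4 → not a leap year


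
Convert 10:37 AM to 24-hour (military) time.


Input: 10:37 AM
AM hour stays: 10

10:37


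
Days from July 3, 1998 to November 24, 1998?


144 days

From July 3, 1998 to November 24, 1998
Rest of July 1998: 31 - 3 = 28
Full months: August 31, September 30, October 31
Days into November 1998: 24
Total = 28 + 31 + 30 + 31 + 24 = 144 days


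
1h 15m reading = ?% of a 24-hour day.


5.2%

Time: 75 minutes
Day: 1440 minutes
Percentage = (75/1440) × 100 ≈ 5.2%


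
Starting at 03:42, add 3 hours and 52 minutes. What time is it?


Start: 222 minutes from midnight
Add: 232 minutes
Total: 454 minutes
Hours: 454 ÷ 60 = 7 remainder 34

07:34


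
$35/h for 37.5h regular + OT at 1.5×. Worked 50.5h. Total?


$1995.00

Regular: 37.5h × $35 = $1312.50
Overtime: 50.5 - 37.5 = 13.0h
OT pay: 13.0h × $35 × 1.5 = $682.50
Total = $1312.50 + $682.50 = $1995.00


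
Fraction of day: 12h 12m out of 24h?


0.5083 (50.83%)

Total minutes: 12×60 + 12 = 732
Day = 24×60 = 1440 minutes
Fraction = 732/1440 ≈ 0.5083
As a percentage: 732/1440 × 100 ≈ 50.83%


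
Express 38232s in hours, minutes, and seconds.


10h 37m 12s

Hours: 38232 ÷ 3600 = 10 remainder 2232
Minutes: 2232 ÷ 60 = 37 remainder 12
Seconds: 12


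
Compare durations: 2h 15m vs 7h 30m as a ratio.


Duration 1: 135 minutes
Duration 2: 450 minutes
Ratio = 135:450
GCD = 45
Simplified = 3:10
As a decimal: 3/10 = 0.30

3:10 (0.30)


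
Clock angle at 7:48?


54.0°

Hour hand = 7×30 + 48×0.5 = 234.0°
Minute hand = 48×6 = 288°
Difference = |234.0 - 288| = 54.0°


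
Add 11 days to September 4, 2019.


September 15, 2019

Start: September 4, 2019
Add 11 days
September 4 + 11 = September 15, 2019


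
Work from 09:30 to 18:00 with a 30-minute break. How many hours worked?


Total time = (18×60+0) - (9×60+30)
= 1080 - 570 = 510 min
Minus break: 510 - 30 = 480 min
= 8h 0m

8h 0m (480 minutes)


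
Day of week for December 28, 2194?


Sunday

Zeller's congruence:
q=28, m=12, k=94, j=21
h = (28 + ⌊13×13/5⌋ + 94 + ⌊94/4⌋ + ⌊21/4⌋ - 2×21) mod 7
= (28 + 33 + 94 + 23 + 5 - 42) mod 7
= 141 mod 7 = 1
h=1 → Sunday


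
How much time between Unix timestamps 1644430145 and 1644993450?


563305 seconds (156.5 hours / 6.52 days)

Difference = 1644993450 - 1644430145 = 563305 seconds
In hours: 563305 / 3600 ≈ 156.5
In days: 563305 / 86400 ≈ 6.52


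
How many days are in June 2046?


30 days

Month: June (month 6)
June has 30 days


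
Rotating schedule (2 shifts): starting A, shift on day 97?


Shifts: A, B
Start: A (index 0)
Day 97: (0 + 97 - 1) mod 2
= 96 mod 2
= 0
Index 0 → shift A

Shift A


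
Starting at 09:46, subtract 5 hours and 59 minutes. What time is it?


Start: 586 minutes from midnight
Subtract: 359 minutes
Remaining: 586 - 359 = 227
Hours: 3, Minutes: 47

03:47


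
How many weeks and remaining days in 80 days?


11 weeks 3 days

Weeks: 80 ÷ 7 = 11 remainder 3


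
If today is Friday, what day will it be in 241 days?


Start: Friday (index 4)
(4 + 241) mod 7
= 245 mod 7
= 0
Index 0 → Monday

Monday


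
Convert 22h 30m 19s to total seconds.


81019 seconds

Hours: 22 × 3600 = 79200
Minutes: 30 × 60 = 1800
Seconds: 19
Total = 79200 + 1800 + 19 = 81019


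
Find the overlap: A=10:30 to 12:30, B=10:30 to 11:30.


60 minutes

Meeting A: 630-750 (in minutes from midnight)
Meeting B: 630-690
Overlap start = max(630, 630) = 630
Overlap end = min(750, 690) = 690
Overlap = max(0, 690 - 630) = 60 min


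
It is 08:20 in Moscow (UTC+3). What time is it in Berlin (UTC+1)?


Time difference = UTC+1 - UTC+3 = -2 hours
New hour = (8 -2) mod 24
= 6 mod 24 = 6
Minutes unchanged → 06:20

06:20


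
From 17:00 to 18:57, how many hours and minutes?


1h 57m

End time in minutes: 18×60 + 57 = 1137
Start time in minutes: 17×60 + 0 = 1020
Difference = 1137 - 1020 = 117 minutes
= 1 hours 57 minutes


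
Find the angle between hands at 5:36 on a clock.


Hour hand = 5×30 + 36×0.5 = 168.0°
Minute hand = 36×6 = 216°
Difference = |168.0 - 216| = 48.0°

48.0°


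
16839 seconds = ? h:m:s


4h 40m 39s

Hours: 16839 ÷ 3600 = 4 remainder 2439
Minutes: 2439 ÷ 60 = 40 remainder 39
Seconds: 39


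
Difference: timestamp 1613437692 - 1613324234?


113458 seconds (31.5 hours / 1.31 days)

Difference = 1613437692 - 1613324234 = 113458 seconds
In hours: 113458 / 3600 ≈ 31.5
In days: 113458 / 86400 ≈ 1.31


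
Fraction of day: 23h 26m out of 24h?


Total minutes: 23×60 + 26 = 1406
Day = 24×60 = 1440 minutes
Fraction = 1406/1440 ≈ 0.9764
As a percentage: 1406/1440 × 100 ≈ 97.64%

0.9764 (97.64%)


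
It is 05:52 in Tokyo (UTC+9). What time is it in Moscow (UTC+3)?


Time difference = UTC+3 - UTC+9 = -6 hours
New hour = (5 -6) mod 24
= -1 mod 24 = 23
Minutes unchanged → 23:52; -1 < 0 → previous day

23:52 (previous day)


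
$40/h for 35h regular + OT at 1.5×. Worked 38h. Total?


Regular: 35h × $40 = $1400.00
Overtime: 38 - 35 = 3h
OT pay: 3h × $40 × 1.5 = $180.00
Total = $1400.00 + $180.00 = $1580.00

$1580.00


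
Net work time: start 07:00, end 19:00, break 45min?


Total time = (19×60+0) - (7×60+0)
= 1140 - 420 = 720 min
Minus break: 720 - 45 = 675 min
= 11h 15m

11h 15m (675 minutes)
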